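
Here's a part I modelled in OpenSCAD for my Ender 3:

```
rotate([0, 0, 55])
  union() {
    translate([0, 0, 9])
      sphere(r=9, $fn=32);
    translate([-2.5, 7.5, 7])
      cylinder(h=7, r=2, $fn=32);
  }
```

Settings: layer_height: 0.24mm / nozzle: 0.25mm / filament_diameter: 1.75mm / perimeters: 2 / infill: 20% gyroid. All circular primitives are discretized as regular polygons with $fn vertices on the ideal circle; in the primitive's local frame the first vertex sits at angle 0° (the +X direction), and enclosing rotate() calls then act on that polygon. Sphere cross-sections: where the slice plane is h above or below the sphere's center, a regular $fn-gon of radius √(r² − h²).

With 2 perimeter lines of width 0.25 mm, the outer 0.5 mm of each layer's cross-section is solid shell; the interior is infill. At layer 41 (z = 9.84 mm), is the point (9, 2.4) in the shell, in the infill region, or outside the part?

At z = 9.84 mm: the r=9 sphere slices to a regular 32-gon of circumradius 8.961 (√(r²−h²) with h=0.84 from center); the r=2 cylinder at (-2.5, 7.5) gives a regular 32-gon of circumradius 2 (constant along its height); Combining (union): the regions partially overlap (shared area 9.94 mm²), so overlapping operands fuse into one piece — 1 connected region; (rotated 55° about Z; rotation is an isometry so areas/perimeters/island counts are preserved). Overall, the cross-section is a single solid region. Undo the 55° rotation: the query point maps to (7.128, -5.996) in the un-rotated model frame. The nearest boundary edge runs (7.45, -4.98)→(6.34, -6.34); distance from the point to it = 0.40 mm. The point is not inside any of the regions above, so it lies outside the cross-section (0.40 mm from the nearest boundary).

outside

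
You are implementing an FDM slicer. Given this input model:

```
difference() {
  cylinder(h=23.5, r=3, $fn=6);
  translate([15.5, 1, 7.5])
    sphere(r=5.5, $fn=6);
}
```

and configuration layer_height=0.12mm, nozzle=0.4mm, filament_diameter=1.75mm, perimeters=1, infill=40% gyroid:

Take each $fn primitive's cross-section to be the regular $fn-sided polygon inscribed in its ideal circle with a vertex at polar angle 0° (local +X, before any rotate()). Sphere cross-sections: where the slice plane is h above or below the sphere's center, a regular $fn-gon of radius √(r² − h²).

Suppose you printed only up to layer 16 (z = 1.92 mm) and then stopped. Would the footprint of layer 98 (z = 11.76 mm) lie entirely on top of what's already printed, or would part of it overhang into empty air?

entirely on top

Compare the two slices. At z = 1.92: the r=3 cylinder gives a regular 6-gon of circumradius 3 (constant along its height) (area = (6/2)·3.000²·sin(360°/6) = 23.38 mm²); the sphere at (15.5, 1) is not intersected at this z (|z−center|=5.580 > r=5.5); Subtracting the remaining from the first: none of the subtracted shapes is present at this height, so the r=3 cylinder is unchanged — area = 23.38 mm². At z = 11.76: the cylinder: section is a regular 6-gon, circumradius r=3 (area = (6/2)·3.000²·sin(360°/6) = 23.38 mm²); the sphere at (15.5, 1): section is a regular 6-gon, circumradius = √(r²−h²) = √(5.5²−4.26²) = 3.479 (area = (6/2)·3.479²·sin(360°/6) = 31.44 mm²); Taking the first minus the rest: starting from the r=3 cylinder (23.38 mm²), the r=5.5 sphere at (15.5, 1) misses the remaining region (no effect) — area = 23.38 mm². Checking containment: the cross-section at z = 11.76 is a subset of the cross-section at z = 1.92.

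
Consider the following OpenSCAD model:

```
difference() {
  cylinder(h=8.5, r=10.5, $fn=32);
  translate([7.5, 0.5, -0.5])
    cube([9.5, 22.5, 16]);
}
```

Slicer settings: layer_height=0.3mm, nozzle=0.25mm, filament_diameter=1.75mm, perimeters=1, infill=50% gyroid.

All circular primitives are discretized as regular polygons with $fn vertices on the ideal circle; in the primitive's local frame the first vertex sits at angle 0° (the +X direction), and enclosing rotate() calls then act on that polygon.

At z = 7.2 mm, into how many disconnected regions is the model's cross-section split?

1

At z = 7.2 mm: the r=10.5 cylinder contributes a regular 32-gon of circumradius 10.5; the cube at (7.5, 0.5) is present — its section is the full 9.5×22.5 rectangle; After the difference (first − rest): starting from the r=10.5 cylinder, the 9.5×22.5 cube at (7.5, 0.5) partially overlaps it — only the 13.41 mm² overlap (of its 213.75 mm²) is removed, clipping the outline — 1 connected region. The result has 1 disconnected region.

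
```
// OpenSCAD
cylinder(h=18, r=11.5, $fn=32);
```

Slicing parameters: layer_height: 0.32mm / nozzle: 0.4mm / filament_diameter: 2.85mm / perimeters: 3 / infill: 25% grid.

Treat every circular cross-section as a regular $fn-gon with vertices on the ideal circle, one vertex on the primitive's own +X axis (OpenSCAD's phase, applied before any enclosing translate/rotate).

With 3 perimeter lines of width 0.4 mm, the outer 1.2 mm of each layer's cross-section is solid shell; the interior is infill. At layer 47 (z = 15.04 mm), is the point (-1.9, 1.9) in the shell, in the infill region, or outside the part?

infill

At z = 15.04 mm: the cylinder: section is a regular 32-gon, circumradius r=11.5. Overall, the cross-section is a single solid region. The nearest boundary edge runs (-6.39, 9.56)→(-8.13, 8.13); distance from the point to it = 8.77 mm. The point is inside the cross-section and 8.77 mm from the nearest boundary — more than the 1.2 mm shell width (3 × 0.4), so it's in the infill interior.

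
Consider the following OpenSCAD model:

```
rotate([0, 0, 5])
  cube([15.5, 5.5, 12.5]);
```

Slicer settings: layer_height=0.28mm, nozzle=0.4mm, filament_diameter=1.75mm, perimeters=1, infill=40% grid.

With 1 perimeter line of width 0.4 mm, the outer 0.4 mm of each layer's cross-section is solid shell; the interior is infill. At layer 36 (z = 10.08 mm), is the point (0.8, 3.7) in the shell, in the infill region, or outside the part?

infill

At z = 10.08 mm: the cube is present — its section is the full 15.5×5.5 rectangle; (whole slice rotated 5° about Z — lengths, areas and connectivity unchanged). Overall, the cross-section is a single solid region. Undo the 5° rotation: the query point maps to (1.119, 3.616) in the un-rotated model frame. The nearest boundary edge runs (0.00, 5.50)→(0.00, 0.00); distance from the point to it = 1.12 mm. The point is inside the cross-section and 1.12 mm from the nearest boundary — more than the 0.4 mm shell width (1 × 0.4), so it's in the infill interior.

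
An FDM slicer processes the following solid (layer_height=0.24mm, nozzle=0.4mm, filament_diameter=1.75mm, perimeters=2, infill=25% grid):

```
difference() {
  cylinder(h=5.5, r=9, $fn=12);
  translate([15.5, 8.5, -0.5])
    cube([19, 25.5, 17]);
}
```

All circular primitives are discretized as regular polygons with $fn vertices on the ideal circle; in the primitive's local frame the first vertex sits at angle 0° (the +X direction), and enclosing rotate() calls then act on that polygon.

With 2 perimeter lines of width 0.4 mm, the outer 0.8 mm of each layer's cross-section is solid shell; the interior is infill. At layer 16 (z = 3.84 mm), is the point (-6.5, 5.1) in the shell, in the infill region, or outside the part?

shell

At z = 3.84 mm: the cylinder: section is a regular 12-gon, circumradius r=9; the cube at (15.5, 8.5) is present — its section is the full 19×25.5 rectangle; Subtracting the remaining from the first: starting from the r=9 cylinder, the 19×25.5 cube at (15.5, 8.5) misses the remaining region (no effect) — 1 connected region. Overall, the cross-section is a single solid region. The nearest boundary edge runs (-7.79, 4.50)→(-4.50, 7.79); distance from the point to it = 0.49 mm. The point is inside the cross-section, 0.49 mm from the nearest boundary — within the 0.8 mm shell band (2 × 0.4).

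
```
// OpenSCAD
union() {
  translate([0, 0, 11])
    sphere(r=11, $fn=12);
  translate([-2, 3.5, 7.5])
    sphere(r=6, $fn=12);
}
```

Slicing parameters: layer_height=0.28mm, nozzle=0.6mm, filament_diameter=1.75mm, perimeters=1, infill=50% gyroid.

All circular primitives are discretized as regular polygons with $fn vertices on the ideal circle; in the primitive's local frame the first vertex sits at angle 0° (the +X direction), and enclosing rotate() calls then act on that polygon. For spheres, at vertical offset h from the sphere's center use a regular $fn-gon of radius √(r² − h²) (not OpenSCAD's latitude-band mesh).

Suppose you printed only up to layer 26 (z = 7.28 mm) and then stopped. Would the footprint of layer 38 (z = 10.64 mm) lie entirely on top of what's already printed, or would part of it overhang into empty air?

Compare the two slices. At z = 7.28: the r=11 sphere contributes a regular 12-gon of circumradius √(11²−3.72²) = 10.352 (area = (12/2)·10.352²·sin(360°/12) = 321.48 mm²); the sphere at (-2, 3.5): section is a regular 12-gon, circumradius = √(r²−h²) = √(6²−0.22²) = 5.996 (area = (12/2)·5.996²·sin(360°/12) = 107.85 mm²); Combining (union): the r=6 sphere at (-2, 3.5) lies entirely inside the r=11 sphere, so the union is just the r=11 sphere — area = 321.48 mm². At z = 10.64: the sphere: section is a regular 12-gon, circumradius = √(r²−h²) = √(11²−0.36²) = 10.994 (area = (12/2)·10.994²·sin(360°/12) = 362.61 mm²); the sphere at (-2, 3.5): section is a regular 12-gon, circumradius = √(r²−h²) = √(6²−3.14²) = 5.113 (area = (12/2)·5.113²·sin(360°/12) = 78.42 mm²); Taking the union: the r=6 sphere at (-2, 3.5) lies entirely inside the r=11 sphere, so the union is just the r=11 sphere — area = 362.61 mm². Checking containment: at z = 10.64 the cross-section extends beyond the z = 7.28 cross-section by about 41.13 mm².

part overhangs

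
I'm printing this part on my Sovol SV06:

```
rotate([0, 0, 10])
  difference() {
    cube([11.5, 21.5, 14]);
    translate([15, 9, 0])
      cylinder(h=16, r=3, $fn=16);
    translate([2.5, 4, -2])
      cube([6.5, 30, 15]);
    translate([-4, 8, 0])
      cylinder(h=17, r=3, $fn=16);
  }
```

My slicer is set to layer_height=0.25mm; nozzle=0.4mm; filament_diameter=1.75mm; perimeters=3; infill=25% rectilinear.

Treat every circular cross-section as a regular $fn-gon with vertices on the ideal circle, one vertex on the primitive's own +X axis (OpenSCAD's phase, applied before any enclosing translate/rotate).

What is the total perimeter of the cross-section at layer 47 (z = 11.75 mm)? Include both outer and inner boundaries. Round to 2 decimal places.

At z = 11.75 mm: the cube is present — its section is the full 11.5×21.5 rectangle (perimeter 66.00 mm); the r=3 cylinder at (15, 9) gives a regular 16-gon of circumradius 3 (constant along its height) (perimeter = 2·16·3.000·sin(180°/16) = 18.73 mm); the cube at (2.5, 4) is present — its section is the full 6.5×30 rectangle (perimeter 73.00 mm); the cylinder at (-4, 8): section is a regular 16-gon, circumradius r=3 (perimeter = 2·16·3.000·sin(180°/16) = 18.73 mm); Taking the first minus the rest: starting from the 11.5×21.5 cube, the r=3 cylinder at (15, 9) misses the remaining region (no effect); the 6.5×30 cube at (2.5, 4) partially overlaps it — only the 113.75 mm² overlap (of its 195.00 mm²) is removed, clipping the outline; the r=3 cylinder at (-4, 8) misses the remaining region (no effect) — boundary = 101.00 mm; (rotated 10° about Z; rotation is an isometry so areas/perimeters/island counts are preserved). Overall, the cross-section is a single solid region. Total boundary length (outer) = 101.00 mm.

101.00 mm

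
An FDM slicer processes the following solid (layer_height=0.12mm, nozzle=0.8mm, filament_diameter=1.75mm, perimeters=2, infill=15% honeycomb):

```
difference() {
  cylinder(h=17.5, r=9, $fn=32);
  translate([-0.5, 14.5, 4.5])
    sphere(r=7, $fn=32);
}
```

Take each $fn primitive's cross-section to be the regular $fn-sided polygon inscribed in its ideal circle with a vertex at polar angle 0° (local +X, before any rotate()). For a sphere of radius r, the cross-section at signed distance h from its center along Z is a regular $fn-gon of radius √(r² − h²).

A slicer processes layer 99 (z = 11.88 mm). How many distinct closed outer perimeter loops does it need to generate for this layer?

1

At z = 11.88 mm: the cylinder: section is a regular 32-gon, circumradius r=9; the sphere at (-0.5, 14.5) does not reach this height (|z−center|=7.380 > r=7); Subtracting the remaining from the first: none of the subtracted shapes is present at this height, so the r=9 cylinder is unchanged — 1 connected region. The result has 1 disconnected region.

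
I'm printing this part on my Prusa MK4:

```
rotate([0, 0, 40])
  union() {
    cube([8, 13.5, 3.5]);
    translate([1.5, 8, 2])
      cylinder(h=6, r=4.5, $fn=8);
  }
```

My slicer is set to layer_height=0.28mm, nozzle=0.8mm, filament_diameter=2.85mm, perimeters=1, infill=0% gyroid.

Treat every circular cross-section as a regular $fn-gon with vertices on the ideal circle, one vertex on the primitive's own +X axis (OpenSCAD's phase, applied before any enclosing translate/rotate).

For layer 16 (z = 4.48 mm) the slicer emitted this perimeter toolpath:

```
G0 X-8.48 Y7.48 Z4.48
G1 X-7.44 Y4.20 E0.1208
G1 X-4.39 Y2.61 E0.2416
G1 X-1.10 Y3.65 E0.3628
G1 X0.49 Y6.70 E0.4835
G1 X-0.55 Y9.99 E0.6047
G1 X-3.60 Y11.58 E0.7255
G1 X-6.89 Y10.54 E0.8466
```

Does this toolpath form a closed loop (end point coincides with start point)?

no

Start point (G0): (-8.48, 7.48). End point (last G1): the path does not return to the start — open.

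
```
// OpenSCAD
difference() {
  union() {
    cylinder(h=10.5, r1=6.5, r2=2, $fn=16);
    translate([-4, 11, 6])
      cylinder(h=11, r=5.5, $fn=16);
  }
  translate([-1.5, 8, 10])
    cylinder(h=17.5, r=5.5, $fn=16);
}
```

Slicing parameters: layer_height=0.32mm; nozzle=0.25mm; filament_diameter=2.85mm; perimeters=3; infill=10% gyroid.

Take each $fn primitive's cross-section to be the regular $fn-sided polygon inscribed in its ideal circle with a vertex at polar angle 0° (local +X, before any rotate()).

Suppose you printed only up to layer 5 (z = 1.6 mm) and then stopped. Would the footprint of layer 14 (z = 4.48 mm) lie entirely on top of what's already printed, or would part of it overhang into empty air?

entirely on top

Compare the two slices. At z = 1.6: the cone (r1=6.5→r2=2) has section circumradius 5.814 here — a regular 16-gon (area = (16/2)·5.814²·sin(360°/16) = 103.50 mm²); the cylinder at (-4, 11) is not intersected at this z (z outside [6, 17]); Combining (union): only the cone is present, so the union is just that shape — area = 103.50 mm²; the cylinder at (-1.5, 8) is not intersected at this z (z outside [10, 27.5]); Subtracting the remaining from the first: none of the subtracted shapes is present at this height, so the result so far is unchanged — area = 103.50 mm². At z = 4.48: the cone (r1=6.5→r2=2) has section circumradius 4.580 here — a regular 16-gon (area = (16/2)·4.580²·sin(360°/16) = 64.22 mm²); the cylinder at (-4, 11) is not intersected at this z (z outside [6, 17]); Combining (union): only the cone is present, so the union is just that shape — area = 64.22 mm²; the cylinder at (-1.5, 8) is absent (z outside [10, 27.5]); Subtracting the remaining from the first: none of the subtracted shapes is present at this height, so the result so far is unchanged — area = 64.22 mm². Checking containment: the cross-section at z = 4.48 is a subset of the cross-section at z = 1.6.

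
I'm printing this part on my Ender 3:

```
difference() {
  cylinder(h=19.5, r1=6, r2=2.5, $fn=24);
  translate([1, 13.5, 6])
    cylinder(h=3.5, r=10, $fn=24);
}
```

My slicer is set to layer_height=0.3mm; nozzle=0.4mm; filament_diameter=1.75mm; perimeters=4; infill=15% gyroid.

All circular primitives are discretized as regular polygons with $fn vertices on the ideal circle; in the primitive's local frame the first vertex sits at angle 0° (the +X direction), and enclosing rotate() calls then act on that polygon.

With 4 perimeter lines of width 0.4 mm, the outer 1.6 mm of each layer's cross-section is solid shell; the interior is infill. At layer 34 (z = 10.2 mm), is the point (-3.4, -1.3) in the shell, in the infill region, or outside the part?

At z = 10.2 mm: the cone (r1=6→r2=2.5) has section circumradius 4.169 here — a regular 24-gon; the cylinder at (1, 13.5) is absent (z outside [6, 9.5]); Taking the first minus the rest: none of the subtracted shapes is present at this height, so the cone is unchanged — 1 connected region. Overall, the cross-section is a single solid region. The nearest boundary edge runs (-4.03, -1.08)→(-3.61, -2.08); distance from the point to it = 0.49 mm. The point is inside the cross-section, 0.49 mm from the nearest boundary — within the 1.6 mm shell band (4 × 0.4).

shell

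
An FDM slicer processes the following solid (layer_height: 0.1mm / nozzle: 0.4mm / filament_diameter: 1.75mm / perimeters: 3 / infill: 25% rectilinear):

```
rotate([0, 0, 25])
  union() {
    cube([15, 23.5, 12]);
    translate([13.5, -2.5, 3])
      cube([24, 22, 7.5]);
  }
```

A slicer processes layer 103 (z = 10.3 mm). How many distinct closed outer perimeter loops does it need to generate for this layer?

At z = 10.3 mm: the cube is present — its section is the full 15×23.5 rectangle; the cube at (13.5, -2.5) (footprint 24×22) is included at this height; Merging all regions: the regions partially overlap (shared area 29.25 mm²), so overlapping operands fuse into one piece — 1 connected region; (rotated 25° about Z; rotation is an isometry so areas/perimeters/island counts are preserved). The result has 1 disconnected region.

1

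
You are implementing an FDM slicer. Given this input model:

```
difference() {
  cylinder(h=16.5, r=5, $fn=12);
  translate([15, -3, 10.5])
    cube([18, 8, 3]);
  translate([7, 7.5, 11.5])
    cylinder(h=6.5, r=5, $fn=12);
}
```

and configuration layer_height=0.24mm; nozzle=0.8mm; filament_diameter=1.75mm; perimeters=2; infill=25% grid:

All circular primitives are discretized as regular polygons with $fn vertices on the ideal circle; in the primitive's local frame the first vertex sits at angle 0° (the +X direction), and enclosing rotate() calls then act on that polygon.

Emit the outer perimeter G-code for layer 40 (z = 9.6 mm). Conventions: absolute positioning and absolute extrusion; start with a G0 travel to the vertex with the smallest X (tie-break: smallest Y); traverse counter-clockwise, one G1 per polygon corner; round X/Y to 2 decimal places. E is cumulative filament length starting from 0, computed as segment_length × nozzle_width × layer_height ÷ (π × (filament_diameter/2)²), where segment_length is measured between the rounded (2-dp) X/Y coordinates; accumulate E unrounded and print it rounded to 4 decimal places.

At z = 9.6 mm: the r=5 cylinder contributes a regular 12-gon of circumradius 5; the cube at (15, -3) is not intersected at this z (z outside [10.5, 13.5]); the cylinder at (7, 7.5) is absent (z outside [11.5, 18]); Taking the first minus the rest: none of the subtracted shapes is present at this height, so the r=5 cylinder is unchanged — 1 connected region. The outline is a single polygon with 12 vertices. Extrusion per mm of travel: 0.8 × 0.24 / (π × 0.875²) = 0.079824. Accumulating E over each segment gives final E = 2.4792.

G0 X-5.00 Y0.00 Z9.60
G1 X-4.33 Y-2.50 E0.2066
G1 X-2.50 Y-4.33 E0.4132
G1 X0.00 Y-5.00 E0.6198
G1 X2.50 Y-4.33 E0.8264
G1 X4.33 Y-2.50 E1.0330
G1 X5.00 Y0.00 E1.2396
G1 X4.33 Y2.50 E1.4462
G1 X2.50 Y4.33 E1.6528
G1 X0.00 Y5.00 E1.8594
G1 X-2.50 Y4.33 E2.0660
G1 X-4.33 Y2.50 E2.2726
G1 X-5.00 Y0.00 E2.4792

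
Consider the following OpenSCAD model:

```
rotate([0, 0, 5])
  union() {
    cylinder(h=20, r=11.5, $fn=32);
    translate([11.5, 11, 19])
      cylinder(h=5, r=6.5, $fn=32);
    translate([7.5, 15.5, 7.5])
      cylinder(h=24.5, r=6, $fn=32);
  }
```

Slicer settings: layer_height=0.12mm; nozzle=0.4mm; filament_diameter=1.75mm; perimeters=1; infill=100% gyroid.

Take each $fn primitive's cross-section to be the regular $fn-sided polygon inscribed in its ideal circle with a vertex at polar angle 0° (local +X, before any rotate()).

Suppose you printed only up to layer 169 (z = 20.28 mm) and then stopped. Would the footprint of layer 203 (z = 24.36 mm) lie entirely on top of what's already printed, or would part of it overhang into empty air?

Compare the two slices. At z = 20.28: the cylinder does not reach this height (z outside [0, 20]); the r=6.5 cylinder at (11.5, 11) contributes a regular 32-gon of circumradius 6.5 (area = (32/2)·6.500²·sin(360°/32) = 131.88 mm²); the r=6 cylinder at (7.5, 15.5) gives a regular 32-gon of circumradius 6 (constant along its height) (area = (32/2)·6.000²·sin(360°/32) = 112.37 mm²); Combining (union): the regions partially overlap — summed areas 244.25 mm² minus the doubly-counted overlap 49.85 mm² gives 194.40 mm² — area = 194.40 mm²; (whole slice rotated 5° about Z — lengths, areas and connectivity unchanged). At z = 24.36: the cylinder is not intersected at this z (z outside [0, 20]); the cylinder at (11.5, 11) is absent (z outside [19, 24]); the r=6 cylinder at (7.5, 15.5) contributes a regular 32-gon of circumradius 6 (area = (32/2)·6.000²·sin(360°/32) = 112.37 mm²); Combining (union): only the r=6 cylinder at (7.5, 15.5) is present, so the union is just that shape — area = 112.37 mm²; (whole slice rotated 5° about Z — lengths, areas and connectivity unchanged). Checking containment: the cross-section at z = 24.36 is a subset of the cross-section at z = 20.28.

entirely on top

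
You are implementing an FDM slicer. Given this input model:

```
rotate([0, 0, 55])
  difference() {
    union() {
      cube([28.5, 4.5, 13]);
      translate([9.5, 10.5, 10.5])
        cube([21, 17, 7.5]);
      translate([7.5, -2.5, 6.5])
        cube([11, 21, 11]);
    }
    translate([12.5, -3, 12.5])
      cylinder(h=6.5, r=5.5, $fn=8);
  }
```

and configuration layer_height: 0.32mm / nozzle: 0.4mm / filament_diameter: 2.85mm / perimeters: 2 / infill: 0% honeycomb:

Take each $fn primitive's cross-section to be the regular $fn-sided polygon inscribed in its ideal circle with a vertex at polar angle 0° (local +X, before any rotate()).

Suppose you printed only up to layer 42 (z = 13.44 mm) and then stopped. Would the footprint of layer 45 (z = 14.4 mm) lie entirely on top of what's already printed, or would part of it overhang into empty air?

entirely on top

Compare the two slices. At z = 13.44: the cube is not intersected at this z (z outside [0, 13]); the cube at (9.5, 10.5) is present — its section is the full 21×17 rectangle (area 357.00 mm²); the cube at (7.5, -2.5) (footprint 11×21) is included at this height (area 231.00 mm²); Taking the union: the regions partially overlap — summed areas 588.00 mm² minus the doubly-counted overlap 72.00 mm² gives 516.00 mm² — area = 516.00 mm²; the r=5.5 cylinder at (12.5, -3) contributes a regular 8-gon of circumradius 5.5 (area = (8/2)·5.500²·sin(360°/8) = 85.56 mm²); Taking the first minus the rest: starting from the result so far (516.00 mm²), the r=5.5 cylinder at (12.5, -3) partially overlaps it — only the 37.28 mm² overlap (of its 85.56 mm²) is removed, clipping the outline — area = 478.72 mm²; (whole slice rotated 55° about Z — lengths, areas and connectivity unchanged). At z = 14.4: the cube does not reach this height (z outside [0, 13]); the 21×17 cube at (9.5, 10.5) contributes its full rectangle (area 357.00 mm²); the cube at (7.5, -2.5) (footprint 11×21) is included at this height (area 231.00 mm²); Combining (union): the regions partially overlap — summed areas 588.00 mm² minus the doubly-counted overlap 72.00 mm² gives 516.00 mm² — area = 516.00 mm²; the r=5.5 cylinder at (12.5, -3) gives a regular 8-gon of circumradius 5.5 (constant along its height) (area = (8/2)·5.500²·sin(360°/8) = 85.56 mm²); Subtracting the remaining from the first: starting from that combined region (516.00 mm²), the r=5.5 cylinder at (12.5, -3) partially overlaps it — only the 37.28 mm² overlap (of its 85.56 mm²) is removed, clipping the outline — area = 478.72 mm²; (whole slice rotated 55° about Z — lengths, areas and connectivity unchanged). Checking containment: the cross-section at z = 14.4 is a subset of the cross-section at z = 13.44.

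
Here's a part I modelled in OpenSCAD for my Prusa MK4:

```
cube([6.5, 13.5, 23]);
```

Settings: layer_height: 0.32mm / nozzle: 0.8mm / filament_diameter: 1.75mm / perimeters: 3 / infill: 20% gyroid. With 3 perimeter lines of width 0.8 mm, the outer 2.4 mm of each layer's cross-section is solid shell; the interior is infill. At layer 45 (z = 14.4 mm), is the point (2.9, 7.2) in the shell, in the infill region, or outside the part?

infill

At z = 14.4 mm: the 6.5×13.5 cube contributes its full rectangle. Overall, the cross-section is a single solid region. The nearest boundary edge runs (0.00, 13.50)→(0.00, 0.00); distance from the point to it = 2.90 mm. The point is inside the cross-section and 2.90 mm from the nearest boundary — more than the 2.4 mm shell width (3 × 0.8), so it's in the infill interior.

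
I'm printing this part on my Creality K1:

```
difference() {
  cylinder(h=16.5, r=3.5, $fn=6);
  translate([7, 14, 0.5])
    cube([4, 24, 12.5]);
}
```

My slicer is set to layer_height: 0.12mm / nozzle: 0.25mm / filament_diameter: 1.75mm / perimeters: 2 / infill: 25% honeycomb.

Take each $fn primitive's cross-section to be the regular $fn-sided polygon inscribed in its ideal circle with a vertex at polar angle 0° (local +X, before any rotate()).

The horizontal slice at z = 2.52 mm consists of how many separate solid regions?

At z = 2.52 mm: the cylinder: section is a regular 6-gon, circumradius r=3.5; the 4×24 cube at (7, 14) contributes its full rectangle; Subtracting the remaining from the first: starting from the r=3.5 cylinder, the 4×24 cube at (7, 14) misses the remaining region (no effect) — 1 connected region. The result has 1 disconnected region.

1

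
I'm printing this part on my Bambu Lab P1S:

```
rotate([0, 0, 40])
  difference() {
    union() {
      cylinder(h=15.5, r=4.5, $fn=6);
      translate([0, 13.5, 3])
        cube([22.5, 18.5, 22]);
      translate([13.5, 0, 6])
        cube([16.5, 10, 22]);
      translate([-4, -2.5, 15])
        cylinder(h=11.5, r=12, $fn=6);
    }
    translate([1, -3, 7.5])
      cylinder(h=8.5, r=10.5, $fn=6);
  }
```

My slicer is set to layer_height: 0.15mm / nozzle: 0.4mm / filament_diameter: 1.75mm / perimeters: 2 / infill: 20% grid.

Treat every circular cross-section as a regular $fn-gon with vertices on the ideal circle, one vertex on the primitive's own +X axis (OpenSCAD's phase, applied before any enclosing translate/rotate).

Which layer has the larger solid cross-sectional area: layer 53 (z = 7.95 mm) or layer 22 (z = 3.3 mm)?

Layer 53 (z = 7.95): the cylinder: section is a regular 6-gon, circumradius r=4.5 (area = (6/2)·4.500²·sin(360°/6) = 52.61 mm²); the 22.5×18.5 cube at (0, 13.5) contributes its full rectangle (area 416.25 mm²); the 16.5×10 cube at (13.5, 0) contributes its full rectangle (area 165.00 mm²); the cylinder at (-4, -2.5) is absent (z outside [15, 26.5]); Combining (union): the 3 present regions are separate (no shared area or edge), so areas and boundary lengths simply add and each stays a separate island — area = 633.86 mm²; the r=10.5 cylinder at (1, -3) gives a regular 6-gon of circumradius 10.5 (constant along its height) (area = (6/2)·10.500²·sin(360°/6) = 286.44 mm²); After the difference (first − rest): starting from the result so far (633.86 mm²), the r=10.5 cylinder at (1, -3) partially overlaps it — only the 52.61 mm² overlap (of its 286.44 mm²) is removed, clipping the outline — area = 581.25 mm²; (rotated 40° about Z; rotation is an isometry so areas/perimeters/island counts are preserved). So its area = 581.25 mm². Layer 22 (z = 3.3): the r=4.5 cylinder contributes a regular 6-gon of circumradius 4.5 (area = (6/2)·4.500²·sin(360°/6) = 52.61 mm²); the 22.5×18.5 cube at (0, 13.5) contributes its full rectangle (area 416.25 mm²); the cube at (13.5, 0) is not intersected at this z (z outside [6, 28]); the cylinder at (-4, -2.5) does not reach this height (z outside [15, 26.5]); Combining (union): the 2 present regions are separate (no shared area or edge), so areas and boundary lengths simply add and each stays a separate island — area = 468.86 mm²; the cylinder at (1, -3) does not reach this height (z outside [7.5, 16]); Subtracting the remaining from the first: none of the subtracted shapes is present at this height, so the result so far is unchanged — area = 468.86 mm²; (rotated 40° about Z; rotation is an isometry so areas/perimeters/island counts are preserved). So its area = 468.86 mm². Layer 53 is larger (581.25 vs 468.86 mm²).

layer 53 (z = 7.95 mm)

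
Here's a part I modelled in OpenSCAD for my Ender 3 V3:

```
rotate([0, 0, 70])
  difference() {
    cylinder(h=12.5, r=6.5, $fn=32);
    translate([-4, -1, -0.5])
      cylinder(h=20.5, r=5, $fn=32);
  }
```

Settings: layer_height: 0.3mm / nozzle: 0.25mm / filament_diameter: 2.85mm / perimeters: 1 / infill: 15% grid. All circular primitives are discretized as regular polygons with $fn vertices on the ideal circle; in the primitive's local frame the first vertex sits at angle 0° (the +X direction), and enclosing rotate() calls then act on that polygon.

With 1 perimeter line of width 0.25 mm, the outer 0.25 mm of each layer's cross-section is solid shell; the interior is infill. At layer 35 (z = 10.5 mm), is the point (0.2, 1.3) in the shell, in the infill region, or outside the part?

At z = 10.5 mm: the cylinder: section is a regular 32-gon, circumradius r=6.5; the r=5 cylinder at (-4, -1) contributes a regular 32-gon of circumradius 5; Subtracting the remaining from the first: starting from the r=6.5 cylinder, the r=5 cylinder at (-4, -1) partially overlaps it — only the 55.40 mm² overlap (of its 78.04 mm²) is removed, clipping the outline — 1 connected region; (rotated 70° about Z; rotation is an isometry so areas/perimeters/island counts are preserved). Overall, the cross-section is a single solid region. Undo the 70° rotation: the query point maps to (1.290, 0.257) in the un-rotated model frame. The nearest boundary edge runs (0.90, -0.02)→(0.62, 0.91); distance from the point to it = 0.45 mm. The point is inside the cross-section and 0.45 mm from the nearest boundary — more than the 0.25 mm shell width (1 × 0.25), so it's in the infill interior.

infill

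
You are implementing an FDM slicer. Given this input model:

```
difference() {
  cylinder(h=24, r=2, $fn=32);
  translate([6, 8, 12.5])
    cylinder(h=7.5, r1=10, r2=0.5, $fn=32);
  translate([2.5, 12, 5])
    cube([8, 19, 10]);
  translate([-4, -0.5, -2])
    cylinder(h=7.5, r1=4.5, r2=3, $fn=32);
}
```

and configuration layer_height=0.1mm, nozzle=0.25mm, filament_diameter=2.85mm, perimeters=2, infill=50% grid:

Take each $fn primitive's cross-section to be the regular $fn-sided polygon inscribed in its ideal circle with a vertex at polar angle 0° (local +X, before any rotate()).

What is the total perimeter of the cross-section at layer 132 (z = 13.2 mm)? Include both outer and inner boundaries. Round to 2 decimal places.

At z = 13.2 mm: the r=2 cylinder contributes a regular 32-gon of circumradius 2 (perimeter = 2·32·2.000·sin(180°/32) = 12.55 mm); the cone at (6, 8) contributes a regular 32-gon of circumradius 9.113 (interpolated between r1=10 and r2=0.5 at t=0.093) (perimeter = 2·32·9.113·sin(180°/32) = 57.17 mm); the cube at (2.5, 12) (footprint 8×19) is included at this height (perimeter 54.00 mm); the cone at (-4, -0.5) is absent (z outside [-2, 5.5]); Taking the first minus the rest: starting from the r=2 cylinder, the cone at (6, 8) partially overlaps it — only the 2.54 mm² overlap (of its 259.24 mm²) is removed, clipping the outline; the 8×19 cube at (2.5, 12) misses the remaining region (no effect) — boundary = 11.93 mm. Overall, the cross-section is a single solid region. Total boundary length (outer) = 11.93 mm.

11.93 mm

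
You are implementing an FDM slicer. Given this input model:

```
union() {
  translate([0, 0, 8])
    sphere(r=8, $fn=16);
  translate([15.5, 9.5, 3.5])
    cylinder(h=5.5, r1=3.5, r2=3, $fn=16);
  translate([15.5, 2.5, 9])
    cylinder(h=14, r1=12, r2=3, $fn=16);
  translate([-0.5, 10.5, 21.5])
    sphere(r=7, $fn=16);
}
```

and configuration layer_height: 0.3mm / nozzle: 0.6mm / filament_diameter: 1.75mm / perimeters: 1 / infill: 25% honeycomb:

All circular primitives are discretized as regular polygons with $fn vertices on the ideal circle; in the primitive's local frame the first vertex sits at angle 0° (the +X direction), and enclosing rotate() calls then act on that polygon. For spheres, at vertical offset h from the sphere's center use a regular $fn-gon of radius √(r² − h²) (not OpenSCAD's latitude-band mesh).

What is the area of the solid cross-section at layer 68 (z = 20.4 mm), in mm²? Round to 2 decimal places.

At z = 20.4 mm: the sphere is not intersected at this z (|z−center|=12.400 > r=8); the cone at (15.5, 9.5) is absent (z outside [3.5, 9]); the cone at (15.5, 2.5) (r1=12→r2=3) has section circumradius 4.671 here — a regular 16-gon (area = (16/2)·4.671²·sin(360°/16) = 66.81 mm²); the r=7 sphere at (-0.5, 10.5) slices to a regular 16-gon of circumradius 6.913 (√(r²−h²) with h=1.1 from center) (area = (16/2)·6.913²·sin(360°/16) = 146.31 mm²); Taking the union: the 2 present regions are separate (no shared area or edge), so areas and boundary lengths simply add and each stays a separate island — area = 213.12 mm². Overall, the cross-section has 2 separate islands. Net area = 213.12 mm².

213.12 mm²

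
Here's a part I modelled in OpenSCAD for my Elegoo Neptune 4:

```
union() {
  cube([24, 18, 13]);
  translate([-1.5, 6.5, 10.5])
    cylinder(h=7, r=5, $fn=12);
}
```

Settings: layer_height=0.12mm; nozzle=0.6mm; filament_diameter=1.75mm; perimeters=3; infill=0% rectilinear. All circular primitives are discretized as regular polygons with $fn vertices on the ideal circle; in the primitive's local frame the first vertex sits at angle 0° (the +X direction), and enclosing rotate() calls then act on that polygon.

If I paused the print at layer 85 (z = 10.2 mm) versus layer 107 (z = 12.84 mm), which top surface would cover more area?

layer 107 (z = 12.84 mm)

Layer 85 (z = 10.2): the 24×18 cube contributes its full rectangle (area 432.00 mm²); the cylinder at (-1.5, 6.5) is absent (z outside [10.5, 17.5]); Combining (union): only the 24×18 cube is present, so the union is just that shape — area = 432.00 mm². So its area = 432.00 mm². Layer 107 (z = 12.84): the cube (footprint 24×18) is included at this height (area 432.00 mm²); the r=5 cylinder at (-1.5, 6.5) gives a regular 12-gon of circumradius 5 (constant along its height) (area = (12/2)·5.000²·sin(360°/12) = 75.00 mm²); Combining (union): the regions partially overlap — summed areas 507.00 mm² minus the doubly-counted overlap 23.10 mm² gives 483.90 mm² — area = 483.90 mm². So its area = 483.90 mm². Layer 107 is larger (483.90 vs 432.00 mm²).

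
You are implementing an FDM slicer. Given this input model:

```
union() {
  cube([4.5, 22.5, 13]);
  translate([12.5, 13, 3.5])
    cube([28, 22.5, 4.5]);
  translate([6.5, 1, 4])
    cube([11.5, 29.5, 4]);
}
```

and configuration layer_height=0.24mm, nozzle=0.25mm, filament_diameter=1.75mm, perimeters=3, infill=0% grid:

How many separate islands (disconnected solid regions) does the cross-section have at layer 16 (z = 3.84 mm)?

2

At z = 3.84 mm: the 4.5×22.5 cube contributes its full rectangle; the cube at (12.5, 13) (footprint 28×22.5) is included at this height; the cube at (6.5, 1) does not reach this height (z outside [4, 8]); Taking the union: the 2 present regions are separate (no shared area or edge), so areas and boundary lengths simply add and each stays a separate island — 2 connected regions. Overall, the cross-section has 2 separate islands. Island count = 2.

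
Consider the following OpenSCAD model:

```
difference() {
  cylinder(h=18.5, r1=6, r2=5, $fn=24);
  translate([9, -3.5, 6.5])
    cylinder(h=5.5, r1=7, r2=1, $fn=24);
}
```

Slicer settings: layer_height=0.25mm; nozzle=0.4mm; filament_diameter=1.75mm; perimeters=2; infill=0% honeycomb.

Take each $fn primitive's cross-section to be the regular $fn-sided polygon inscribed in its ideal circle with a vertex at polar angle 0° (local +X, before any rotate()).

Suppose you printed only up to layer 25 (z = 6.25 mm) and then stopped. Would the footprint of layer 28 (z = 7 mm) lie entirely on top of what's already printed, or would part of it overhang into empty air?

entirely on top

Compare the two slices. At z = 6.25: the cone (r1=6→r2=5) has section circumradius 5.662 here — a regular 24-gon (area = (24/2)·5.662²·sin(360°/24) = 99.57 mm²); the cone at (9, -3.5) is not intersected at this z (z outside [6.5, 12]); After the difference (first − rest): none of the subtracted shapes is present at this height, so the cone is unchanged — area = 99.57 mm². At z = 7: the cone contributes a regular 24-gon of circumradius 5.622 (interpolated between r1=6 and r2=5 at t=0.378) (area = (24/2)·5.622²·sin(360°/24) = 98.15 mm²); the cone at (9, -3.5): at t=0.091 of its height the radius interpolates to r₁+(r₂−r₁)t = 6.455, giving a regular 24-gon of that circumradius (area = (24/2)·6.455²·sin(360°/24) = 129.39 mm²); Taking the first minus the rest: starting from the cone (98.15 mm²), the cone at (9, -3.5) partially overlaps it — only the 11.38 mm² overlap (of its 129.39 mm²) is removed, clipping the outline — area = 86.77 mm². Checking containment: the cross-section at z = 7 is a subset of the cross-section at z = 6.25.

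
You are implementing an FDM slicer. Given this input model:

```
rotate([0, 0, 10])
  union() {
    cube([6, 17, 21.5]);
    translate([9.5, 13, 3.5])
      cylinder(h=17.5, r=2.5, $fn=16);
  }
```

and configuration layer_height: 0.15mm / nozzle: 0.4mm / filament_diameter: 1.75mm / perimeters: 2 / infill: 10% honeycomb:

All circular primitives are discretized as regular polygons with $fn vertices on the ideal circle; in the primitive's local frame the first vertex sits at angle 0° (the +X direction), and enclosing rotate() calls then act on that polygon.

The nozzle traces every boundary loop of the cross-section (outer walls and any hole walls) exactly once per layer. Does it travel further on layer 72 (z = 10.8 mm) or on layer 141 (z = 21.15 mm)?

layer 72 (z = 10.8 mm)

Layer 72 (z = 10.8): the cube is present — its section is the full 6×17 rectangle (perimeter 46.00 mm); the r=2.5 cylinder at (9.5, 13) gives a regular 16-gon of circumradius 2.5 (constant along its height) (perimeter = 2·16·2.500·sin(180°/16) = 15.61 mm); Combining (union): the 2 present regions are separate (no shared area or edge), so areas and boundary lengths simply add and each stays a separate island — boundary = 61.61 mm; (rotated 10° about Z; rotation is an isometry so areas/perimeters/island counts are preserved). So its perimeter = 61.61 mm. Layer 141 (z = 21.15): the 6×17 cube contributes its full rectangle (perimeter 46.00 mm); the cylinder at (9.5, 13) is not intersected at this z (z outside [3.5, 21]); Taking the union: only the 6×17 cube is present, so the union is just that shape — boundary = 46.00 mm; (rotated 10° about Z; rotation is an isometry so areas/perimeters/island counts are preserved). So its perimeter = 46.00 mm. Layer 72 is larger (61.61 vs 46.00 mm).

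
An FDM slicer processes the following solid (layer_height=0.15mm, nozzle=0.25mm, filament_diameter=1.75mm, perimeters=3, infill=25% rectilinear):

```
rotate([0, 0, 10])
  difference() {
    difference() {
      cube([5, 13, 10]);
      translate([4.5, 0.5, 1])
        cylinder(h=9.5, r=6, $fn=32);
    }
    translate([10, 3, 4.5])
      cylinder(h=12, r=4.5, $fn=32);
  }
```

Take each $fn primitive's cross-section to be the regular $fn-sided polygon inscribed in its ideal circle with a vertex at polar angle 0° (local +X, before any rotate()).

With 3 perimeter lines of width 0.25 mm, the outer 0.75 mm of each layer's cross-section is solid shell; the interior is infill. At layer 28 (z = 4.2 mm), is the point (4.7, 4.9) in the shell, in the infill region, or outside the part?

outside

At z = 4.2 mm: the cube is present — its section is the full 5×13 rectangle; the cylinder at (4.5, 0.5): section is a regular 32-gon, circumradius r=6; Subtracting the remaining from the first: starting from the 5×13 cube, the r=6 cylinder at (4.5, 0.5) partially overlaps it — only the 29.59 mm² overlap (of its 112.37 mm²) is removed, clipping the outline — 1 connected region; the cylinder at (10, 3) does not reach this height (z outside [4.5, 16.5]); Subtracting the remaining from the first: none of the subtracted shapes is present at this height, so the result so far is unchanged — 1 connected region; (whole slice rotated 10° about Z — lengths, areas and connectivity unchanged). Overall, the cross-section is a single solid region. Undo the 10° rotation: the query point maps to (5.479, 4.009) in the un-rotated model frame. The nearest boundary edge runs (5.00, 13.00)→(5.00, 6.45); distance from the point to it = 2.49 mm. The point is not inside any of the regions above, so it lies outside the cross-section (2.49 mm from the nearest boundary).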